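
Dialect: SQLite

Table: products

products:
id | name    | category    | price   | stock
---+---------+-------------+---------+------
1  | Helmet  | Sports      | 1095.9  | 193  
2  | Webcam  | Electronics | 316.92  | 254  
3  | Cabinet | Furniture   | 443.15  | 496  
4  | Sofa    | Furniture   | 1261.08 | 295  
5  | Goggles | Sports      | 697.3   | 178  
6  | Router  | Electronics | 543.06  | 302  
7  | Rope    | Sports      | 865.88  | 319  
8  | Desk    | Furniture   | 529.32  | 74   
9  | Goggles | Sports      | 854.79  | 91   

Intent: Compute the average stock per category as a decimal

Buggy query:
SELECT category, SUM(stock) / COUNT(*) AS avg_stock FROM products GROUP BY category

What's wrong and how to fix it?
Bug: Both operands are integers, so '/' performs integer division and truncates

Fix: Cast one side to REAL so the division keeps the fractional part

Corrected query:
SELECT category, SUM(stock) * 1.0 / COUNT(*) AS avg_stock FROM products GROUP BY category

Result:
category    | avg_stock 
------------+-----------
Electronics | 278       
Furniture   | 288.333333
Sports      | 195.25    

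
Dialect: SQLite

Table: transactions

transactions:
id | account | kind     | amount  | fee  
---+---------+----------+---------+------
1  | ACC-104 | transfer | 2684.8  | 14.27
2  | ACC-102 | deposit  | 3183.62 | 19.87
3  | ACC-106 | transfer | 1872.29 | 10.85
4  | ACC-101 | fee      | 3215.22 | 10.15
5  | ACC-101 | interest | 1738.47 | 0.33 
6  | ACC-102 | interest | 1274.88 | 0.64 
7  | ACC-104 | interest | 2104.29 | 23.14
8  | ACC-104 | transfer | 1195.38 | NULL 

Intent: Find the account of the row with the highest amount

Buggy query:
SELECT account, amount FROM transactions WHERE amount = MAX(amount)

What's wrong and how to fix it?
Bug: MAX(amount) is an aggregate and cannot be used directly in WHERE

Fix: Wrap MAX in a scalar subquery so WHERE compares against a single value

Corrected query:
SELECT account, amount FROM transactions WHERE amount = (SELECT MAX(amount) FROM transactions)

Result:
account | amount 
--------+--------
ACC-101 | 3215.22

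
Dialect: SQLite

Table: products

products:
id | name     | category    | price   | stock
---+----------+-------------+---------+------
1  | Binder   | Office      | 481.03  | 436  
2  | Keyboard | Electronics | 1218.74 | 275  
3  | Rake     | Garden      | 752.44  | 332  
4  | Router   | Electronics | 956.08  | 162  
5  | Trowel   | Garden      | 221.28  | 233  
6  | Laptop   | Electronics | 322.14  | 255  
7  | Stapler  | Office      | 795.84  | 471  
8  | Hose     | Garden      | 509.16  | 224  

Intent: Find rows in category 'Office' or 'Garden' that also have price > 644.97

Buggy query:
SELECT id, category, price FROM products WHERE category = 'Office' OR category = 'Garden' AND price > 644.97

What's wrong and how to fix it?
Bug: AND binds tighter than OR, so this parses as category = 'Office' OR (category = 'Garden' AND price > 644.97)

Fix: Group the OR with parentheses (or use IN), then AND the threshold

Corrected query:
SELECT id, category, price FROM products WHERE (category = 'Office' OR category = 'Garden') AND price > 644.97

Result:
id | category | price 
---+----------+-------
3  | Garden   | 752.44
7  | Office   | 795.84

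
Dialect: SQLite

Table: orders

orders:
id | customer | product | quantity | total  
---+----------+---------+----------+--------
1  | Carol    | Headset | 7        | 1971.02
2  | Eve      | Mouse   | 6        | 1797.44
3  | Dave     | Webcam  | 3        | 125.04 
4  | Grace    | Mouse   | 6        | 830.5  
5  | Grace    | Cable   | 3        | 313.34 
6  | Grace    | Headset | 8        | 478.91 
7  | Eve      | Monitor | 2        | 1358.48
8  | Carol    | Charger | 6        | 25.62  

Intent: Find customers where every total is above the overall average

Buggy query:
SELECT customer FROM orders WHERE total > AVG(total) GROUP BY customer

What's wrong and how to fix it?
Bug: AVG() is an aggregate; it can't sit directly in WHERE

Fix: Compute the overall average in a scalar subquery and compare each group's MIN against it in HAVING

Corrected query:
SELECT customer FROM orders GROUP BY customer HAVING MIN(total) > (SELECT AVG(total) FROM orders)

Result:
customer
--------
Eve     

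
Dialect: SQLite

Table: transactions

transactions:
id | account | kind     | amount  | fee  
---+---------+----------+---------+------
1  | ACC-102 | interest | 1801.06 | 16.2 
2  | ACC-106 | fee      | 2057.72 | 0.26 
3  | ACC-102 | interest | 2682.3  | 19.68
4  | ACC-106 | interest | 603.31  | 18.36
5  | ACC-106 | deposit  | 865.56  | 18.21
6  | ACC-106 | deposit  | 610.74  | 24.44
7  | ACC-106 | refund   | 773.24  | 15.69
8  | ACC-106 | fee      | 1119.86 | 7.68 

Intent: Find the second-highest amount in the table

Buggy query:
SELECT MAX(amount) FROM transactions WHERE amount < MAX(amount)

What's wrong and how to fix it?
Bug: The inner MAX is an aggregate inside WHERE, which is not allowed

Fix: Compute the overall MAX in a subquery, then take MAX of rows below it

Corrected query:
SELECT MAX(amount) FROM transactions WHERE amount < (SELECT MAX(amount) FROM transactions)

Result:
MAX(amount)
-----------
2057.72    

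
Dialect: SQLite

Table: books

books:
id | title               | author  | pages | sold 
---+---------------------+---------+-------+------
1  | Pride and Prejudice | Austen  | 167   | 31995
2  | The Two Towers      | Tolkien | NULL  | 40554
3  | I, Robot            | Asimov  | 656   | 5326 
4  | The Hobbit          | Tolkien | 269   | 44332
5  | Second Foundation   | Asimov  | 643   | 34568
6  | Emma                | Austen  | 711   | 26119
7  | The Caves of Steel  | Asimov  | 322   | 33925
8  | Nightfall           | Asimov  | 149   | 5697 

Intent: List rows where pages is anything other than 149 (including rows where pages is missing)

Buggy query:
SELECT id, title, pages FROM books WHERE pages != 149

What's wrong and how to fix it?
Bug: Inequality against NULL is unknown, not true; rows with NULL are dropped

Fix: Handle NULL separately with IS NULL alongside the inequality

Corrected query:
SELECT id, title, pages FROM books WHERE pages != 149 OR pages IS NULL

Result:
id | title               | pages
---+---------------------+------
1  | Pride and Prejudice | 167  
2  | The Two Towers      | NULL 
3  | I, Robot            | 656  
4  | The Hobbit          | 269  
5  | Second Foundation   | 643  
6  | Emma                | 711  
7  | The Caves of Steel  | 322  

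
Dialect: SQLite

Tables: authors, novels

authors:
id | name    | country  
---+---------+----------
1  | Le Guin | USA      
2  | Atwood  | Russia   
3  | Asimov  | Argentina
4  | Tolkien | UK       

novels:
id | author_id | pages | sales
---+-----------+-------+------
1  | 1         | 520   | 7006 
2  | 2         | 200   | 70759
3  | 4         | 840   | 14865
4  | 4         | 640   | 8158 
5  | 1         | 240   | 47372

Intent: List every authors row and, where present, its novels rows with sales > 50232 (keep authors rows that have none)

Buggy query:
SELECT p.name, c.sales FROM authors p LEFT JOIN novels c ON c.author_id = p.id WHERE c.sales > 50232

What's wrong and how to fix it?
Bug: Filtering c.sales in WHERE discards the NULL rows produced by LEFT JOIN, turning it into an inner join

Fix: Move the right-table condition into the ON clause so unmatched parents are kept

Corrected query:
SELECT p.name, c.sales FROM authors p LEFT JOIN novels c ON c.author_id = p.id AND c.sales > 50232

Result:
name    | sales
--------+------
Le Guin | NULL 
Atwood  | 70759
Asimov  | NULL 
Tolkien | NULL 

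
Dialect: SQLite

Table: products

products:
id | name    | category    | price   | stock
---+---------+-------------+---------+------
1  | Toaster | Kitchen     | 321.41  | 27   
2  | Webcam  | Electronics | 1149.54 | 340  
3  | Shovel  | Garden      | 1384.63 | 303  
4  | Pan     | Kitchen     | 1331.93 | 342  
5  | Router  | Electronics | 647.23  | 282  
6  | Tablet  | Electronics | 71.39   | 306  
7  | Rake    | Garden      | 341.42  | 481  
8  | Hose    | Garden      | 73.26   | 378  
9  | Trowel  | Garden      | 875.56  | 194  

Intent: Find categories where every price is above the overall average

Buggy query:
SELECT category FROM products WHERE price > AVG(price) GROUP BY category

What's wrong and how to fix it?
Bug: WHERE evaluates per row before aggregation, so AVG() is unavailable

Fix: Compute the overall average in a scalar subquery and compare each group's MIN against it in HAVING

Corrected query:
SELECT category FROM products GROUP BY category HAVING MIN(price) > (SELECT AVG(price) FROM products)

Result:
(no rows)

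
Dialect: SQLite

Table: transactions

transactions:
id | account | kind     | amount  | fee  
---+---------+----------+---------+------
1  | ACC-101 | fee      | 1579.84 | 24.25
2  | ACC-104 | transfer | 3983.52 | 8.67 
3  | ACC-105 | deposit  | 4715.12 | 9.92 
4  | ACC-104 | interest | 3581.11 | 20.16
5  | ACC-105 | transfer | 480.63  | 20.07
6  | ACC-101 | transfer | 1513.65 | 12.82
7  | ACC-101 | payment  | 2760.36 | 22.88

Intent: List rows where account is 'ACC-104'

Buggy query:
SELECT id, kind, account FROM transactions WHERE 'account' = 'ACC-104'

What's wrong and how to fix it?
Bug: Single quotes denote string literals in SQL; the column name is being compared as a constant string

Fix: Remove the quotes around the column name (or use double quotes for an identifier)

Corrected query:
SELECT id, kind, account FROM transactions WHERE account = 'ACC-104'

Result:
id | kind     | account
---+----------+--------
2  | transfer | ACC-104
4  | interest | ACC-104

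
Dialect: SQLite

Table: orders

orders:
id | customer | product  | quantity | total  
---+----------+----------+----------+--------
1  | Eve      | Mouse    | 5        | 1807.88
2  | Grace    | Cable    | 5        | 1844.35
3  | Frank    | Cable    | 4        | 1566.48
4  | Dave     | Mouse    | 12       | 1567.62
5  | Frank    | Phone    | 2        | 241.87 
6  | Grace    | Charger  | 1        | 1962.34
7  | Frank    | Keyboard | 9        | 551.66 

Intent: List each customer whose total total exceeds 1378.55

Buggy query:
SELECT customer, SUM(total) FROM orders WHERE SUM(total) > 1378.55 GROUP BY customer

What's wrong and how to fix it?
Bug: WHERE runs before GROUP BY, so aggregates aren't available there

Fix: Move the aggregate condition to a HAVING clause

Corrected query:
SELECT customer, SUM(total) FROM orders GROUP BY customer HAVING SUM(total) > 1378.55

Result:
customer | SUM(total)
---------+-----------
Dave     | 1567.62   
Eve      | 1807.88   
Frank    | 2360.01   
Grace    | 3806.69   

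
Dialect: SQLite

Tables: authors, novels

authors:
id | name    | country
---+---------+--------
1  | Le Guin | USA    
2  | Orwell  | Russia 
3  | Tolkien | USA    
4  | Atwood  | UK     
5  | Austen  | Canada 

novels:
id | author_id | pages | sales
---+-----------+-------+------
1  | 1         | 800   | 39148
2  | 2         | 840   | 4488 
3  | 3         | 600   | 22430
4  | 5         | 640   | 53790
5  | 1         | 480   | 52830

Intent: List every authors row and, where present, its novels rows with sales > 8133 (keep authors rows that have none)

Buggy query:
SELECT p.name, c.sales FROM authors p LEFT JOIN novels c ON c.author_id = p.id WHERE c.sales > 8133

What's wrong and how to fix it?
Bug: A WHERE condition on the right-hand table after LEFT JOIN drops unmatched parents

Fix: Put 'c.sales > 8133' in the JOIN's ON clause instead of WHERE

Corrected query:
SELECT p.name, c.sales FROM authors p LEFT JOIN novels c ON c.author_id = p.id AND c.sales > 8133

Result:
name    | sales
--------+------
Le Guin | 39148
Le Guin | 52830
Orwell  | NULL 
Tolkien | 22430
Atwood  | NULL 
Austen  | 53790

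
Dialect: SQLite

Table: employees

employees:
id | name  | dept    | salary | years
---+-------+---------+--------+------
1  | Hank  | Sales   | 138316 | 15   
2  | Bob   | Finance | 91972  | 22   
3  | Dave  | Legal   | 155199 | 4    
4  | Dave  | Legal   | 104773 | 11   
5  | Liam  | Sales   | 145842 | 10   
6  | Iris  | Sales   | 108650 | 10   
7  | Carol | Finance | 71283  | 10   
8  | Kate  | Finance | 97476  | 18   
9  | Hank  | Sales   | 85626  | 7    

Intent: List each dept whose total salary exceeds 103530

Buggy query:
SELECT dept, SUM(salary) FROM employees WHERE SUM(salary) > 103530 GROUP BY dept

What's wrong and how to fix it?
Bug: WHERE runs before GROUP BY, so aggregates aren't available there

Fix: Use HAVING (which filters groups after aggregation) instead of WHERE

Corrected query:
SELECT dept, SUM(salary) FROM employees GROUP BY dept HAVING SUM(salary) > 103530

Result:
dept    | SUM(salary)
--------+------------
Finance | 260731     
Legal   | 259972     
Sales   | 478434     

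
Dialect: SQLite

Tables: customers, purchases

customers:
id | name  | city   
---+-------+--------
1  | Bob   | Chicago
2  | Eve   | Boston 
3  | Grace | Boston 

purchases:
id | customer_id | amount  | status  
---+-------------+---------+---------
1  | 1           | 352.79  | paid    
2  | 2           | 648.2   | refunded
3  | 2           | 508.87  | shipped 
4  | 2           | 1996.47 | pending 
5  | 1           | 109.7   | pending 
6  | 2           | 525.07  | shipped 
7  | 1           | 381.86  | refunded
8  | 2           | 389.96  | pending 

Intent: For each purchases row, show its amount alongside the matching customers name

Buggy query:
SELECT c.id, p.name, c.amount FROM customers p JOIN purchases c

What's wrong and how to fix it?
Bug: Missing join condition: each purchases row is matched to all customers rows instead of just its own

Fix: Add ON c.customer_id = p.id to the JOIN

Corrected query:
SELECT c.id, p.name, c.amount FROM customers p JOIN purchases c ON c.customer_id = p.id

Result:
id | name | amount 
---+------+--------
1  | Bob  | 352.79 
2  | Eve  | 648.2  
3  | Eve  | 508.87 
4  | Eve  | 1996.47
5  | Bob  | 109.7  
6  | Eve  | 525.07 
7  | Bob  | 381.86 
8  | Eve  | 389.96 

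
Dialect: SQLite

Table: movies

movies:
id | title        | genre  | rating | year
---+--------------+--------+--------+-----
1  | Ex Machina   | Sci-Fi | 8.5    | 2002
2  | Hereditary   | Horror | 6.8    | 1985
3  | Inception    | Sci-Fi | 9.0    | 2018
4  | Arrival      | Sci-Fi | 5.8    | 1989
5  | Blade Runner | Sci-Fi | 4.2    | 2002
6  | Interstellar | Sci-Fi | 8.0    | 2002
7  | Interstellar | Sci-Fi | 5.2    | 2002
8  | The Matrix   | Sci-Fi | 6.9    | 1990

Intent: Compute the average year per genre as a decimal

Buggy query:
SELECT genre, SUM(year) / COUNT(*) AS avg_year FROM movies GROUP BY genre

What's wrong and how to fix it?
Bug: Both operands are integers, so '/' performs integer division and truncates

Fix: Cast one side to REAL so the division keeps the fractional part

Corrected query:
SELECT genre, SUM(year) * 1.0 / COUNT(*) AS avg_year FROM movies GROUP BY genre

Result:
genre  | avg_year   
-------+------------
Horror | 1985       
Sci-Fi | 2000.714286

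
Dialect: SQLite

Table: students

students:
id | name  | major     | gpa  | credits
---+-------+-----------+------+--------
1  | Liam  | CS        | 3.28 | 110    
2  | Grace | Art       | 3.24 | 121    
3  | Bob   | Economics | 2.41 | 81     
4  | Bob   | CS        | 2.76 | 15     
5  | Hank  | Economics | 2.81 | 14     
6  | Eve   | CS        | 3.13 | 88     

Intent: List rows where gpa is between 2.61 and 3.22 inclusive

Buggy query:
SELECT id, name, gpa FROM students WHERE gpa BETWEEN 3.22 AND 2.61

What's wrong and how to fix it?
Bug: The bounds are reversed; BETWEEN a AND b requires a <= b to match anything

Fix: Swap the bounds so the smaller value comes first

Corrected query:
SELECT id, name, gpa FROM students WHERE gpa BETWEEN 2.61 AND 3.22

Result:
id | name | gpa 
---+------+-----
4  | Bob  | 2.76
5  | Hank | 2.81
6  | Eve  | 3.13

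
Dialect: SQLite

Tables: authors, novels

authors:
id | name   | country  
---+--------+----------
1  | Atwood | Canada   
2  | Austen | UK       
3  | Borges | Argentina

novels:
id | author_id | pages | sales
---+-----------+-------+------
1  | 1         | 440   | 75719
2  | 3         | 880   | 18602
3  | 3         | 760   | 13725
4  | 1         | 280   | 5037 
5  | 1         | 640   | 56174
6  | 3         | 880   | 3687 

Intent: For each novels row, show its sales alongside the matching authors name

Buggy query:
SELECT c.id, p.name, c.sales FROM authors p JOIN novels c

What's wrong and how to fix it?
Bug: JOIN with no ON clause produces a cartesian product; every novels row pairs with every authors row

Fix: Specify the join condition linking the foreign key to the parent id

Corrected query:
SELECT c.id, p.name, c.sales FROM authors p JOIN novels c ON c.author_id = p.id

Result:
id | name   | sales
---+--------+------
1  | Atwood | 75719
2  | Borges | 18602
3  | Borges | 13725
4  | Atwood | 5037 
5  | Atwood | 56174
6  | Borges | 3687 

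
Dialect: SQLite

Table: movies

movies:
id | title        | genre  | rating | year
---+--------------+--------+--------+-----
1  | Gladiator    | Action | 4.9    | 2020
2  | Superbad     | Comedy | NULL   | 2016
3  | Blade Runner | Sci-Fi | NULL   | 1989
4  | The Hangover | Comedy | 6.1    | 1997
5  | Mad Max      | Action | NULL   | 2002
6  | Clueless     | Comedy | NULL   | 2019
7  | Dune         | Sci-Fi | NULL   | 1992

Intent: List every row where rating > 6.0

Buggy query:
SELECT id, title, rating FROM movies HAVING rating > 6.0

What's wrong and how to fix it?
Bug: HAVING filters the output of aggregation, but this query has no GROUP BY and no aggregate functions, so SQLite rejects it (HAVING clause on a non-aggregate query); the condition here is per row

Fix: Use WHERE for row-level filtering

Corrected query:
SELECT id, title, rating FROM movies WHERE rating > 6.0

Result:
id | title        | rating
---+--------------+-------
4  | The Hangover | 6.1   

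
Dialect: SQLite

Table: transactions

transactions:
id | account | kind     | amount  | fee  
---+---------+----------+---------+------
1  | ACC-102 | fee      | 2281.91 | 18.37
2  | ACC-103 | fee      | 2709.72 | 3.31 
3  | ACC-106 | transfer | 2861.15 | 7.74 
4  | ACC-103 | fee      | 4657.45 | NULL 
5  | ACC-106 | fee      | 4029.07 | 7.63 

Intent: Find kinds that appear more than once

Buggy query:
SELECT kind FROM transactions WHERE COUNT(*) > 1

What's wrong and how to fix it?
Bug: COUNT(*) is an aggregate and cannot be used in WHERE

Fix: Group first, then use HAVING for the count condition

Corrected query:
SELECT kind FROM transactions GROUP BY kind HAVING COUNT(*) > 1

Result:
kind
----
fee 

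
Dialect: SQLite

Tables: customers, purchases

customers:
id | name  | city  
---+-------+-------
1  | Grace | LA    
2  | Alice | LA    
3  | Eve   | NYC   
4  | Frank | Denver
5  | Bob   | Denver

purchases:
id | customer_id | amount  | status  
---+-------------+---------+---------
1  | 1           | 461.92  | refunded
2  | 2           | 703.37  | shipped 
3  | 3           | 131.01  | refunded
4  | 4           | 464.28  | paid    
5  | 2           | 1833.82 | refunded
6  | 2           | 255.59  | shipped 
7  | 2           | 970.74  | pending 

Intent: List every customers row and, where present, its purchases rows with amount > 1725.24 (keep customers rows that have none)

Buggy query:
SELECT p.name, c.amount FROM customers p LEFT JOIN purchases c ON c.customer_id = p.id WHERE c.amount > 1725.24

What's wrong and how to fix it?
Bug: A WHERE condition on the right-hand table after LEFT JOIN drops unmatched parents

Fix: Move the right-table condition into the ON clause so unmatched parents are kept

Corrected query:
SELECT p.name, c.amount FROM customers p LEFT JOIN purchases c ON c.customer_id = p.id AND c.amount > 1725.24

Result:
name  | amount 
------+--------
Grace | NULL   
Alice | 1833.82
Eve   | NULL   
Frank | NULL   
Bob   | NULL   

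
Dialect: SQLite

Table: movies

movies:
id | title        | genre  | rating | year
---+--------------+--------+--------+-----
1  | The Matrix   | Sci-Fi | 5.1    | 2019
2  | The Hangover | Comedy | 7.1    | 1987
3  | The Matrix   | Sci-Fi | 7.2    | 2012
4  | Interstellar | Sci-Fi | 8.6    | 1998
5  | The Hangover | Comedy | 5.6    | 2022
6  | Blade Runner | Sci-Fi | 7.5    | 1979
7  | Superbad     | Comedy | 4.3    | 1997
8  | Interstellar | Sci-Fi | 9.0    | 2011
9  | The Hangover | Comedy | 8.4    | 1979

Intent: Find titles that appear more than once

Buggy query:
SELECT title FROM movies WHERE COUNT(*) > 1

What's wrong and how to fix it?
Bug: WHERE can't reference COUNT(*); aggregates are computed after WHERE

Fix: Group first, then use HAVING for the count condition

Corrected query:
SELECT title FROM movies GROUP BY title HAVING COUNT(*) > 1

Result:
title       
------------
Interstellar
The Hangover
The Matrix  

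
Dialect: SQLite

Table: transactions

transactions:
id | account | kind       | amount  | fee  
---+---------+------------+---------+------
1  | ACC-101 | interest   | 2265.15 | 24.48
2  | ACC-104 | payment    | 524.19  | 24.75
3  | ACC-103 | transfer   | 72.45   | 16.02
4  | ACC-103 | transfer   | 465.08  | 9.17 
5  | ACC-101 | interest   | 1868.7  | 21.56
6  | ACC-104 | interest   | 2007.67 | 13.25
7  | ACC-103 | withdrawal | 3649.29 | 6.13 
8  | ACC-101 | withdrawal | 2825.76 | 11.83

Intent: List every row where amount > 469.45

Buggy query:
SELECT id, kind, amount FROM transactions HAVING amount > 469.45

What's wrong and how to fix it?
Bug: This is a non-aggregate query (no GROUP BY, no aggregates), so in SQLite the HAVING clause is invalid here; a row-level condition belongs in WHERE

Fix: Use WHERE for row-level filtering

Corrected query:
SELECT id, kind, amount FROM transactions WHERE amount > 469.45

Result:
id | kind       | amount 
---+------------+--------
1  | interest   | 2265.15
2  | payment    | 524.19 
5  | interest   | 1868.7 
6  | interest   | 2007.67
7  | withdrawal | 3649.29
8  | withdrawal | 2825.76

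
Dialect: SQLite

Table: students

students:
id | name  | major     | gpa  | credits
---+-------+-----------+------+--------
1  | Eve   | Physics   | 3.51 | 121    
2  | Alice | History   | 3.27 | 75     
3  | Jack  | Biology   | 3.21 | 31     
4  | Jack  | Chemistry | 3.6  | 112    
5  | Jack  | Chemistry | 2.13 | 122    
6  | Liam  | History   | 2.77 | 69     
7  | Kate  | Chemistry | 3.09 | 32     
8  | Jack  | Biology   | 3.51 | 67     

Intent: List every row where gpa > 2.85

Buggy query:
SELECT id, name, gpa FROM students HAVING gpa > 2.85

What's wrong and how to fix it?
Bug: This is a non-aggregate query (no GROUP BY, no aggregates), so in SQLite the HAVING clause is invalid here; a row-level condition belongs in WHERE

Fix: Replace HAVING with WHERE since the condition applies to individual rows

Corrected query:
SELECT id, name, gpa FROM students WHERE gpa > 2.85

Result:
id | name  | gpa 
---+-------+-----
1  | Eve   | 3.51
2  | Alice | 3.27
3  | Jack  | 3.21
4  | Jack  | 3.6 
7  | Kate  | 3.09
8  | Jack  | 3.51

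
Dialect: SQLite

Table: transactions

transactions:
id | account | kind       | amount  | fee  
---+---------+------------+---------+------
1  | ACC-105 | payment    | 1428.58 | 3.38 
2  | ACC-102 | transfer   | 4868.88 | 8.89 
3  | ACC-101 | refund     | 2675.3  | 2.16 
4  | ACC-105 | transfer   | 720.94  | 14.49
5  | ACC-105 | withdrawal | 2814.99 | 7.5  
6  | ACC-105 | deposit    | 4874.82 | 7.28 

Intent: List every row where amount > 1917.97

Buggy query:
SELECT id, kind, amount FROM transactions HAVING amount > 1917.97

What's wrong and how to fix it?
Bug: HAVING filters the output of aggregation, but this query has no GROUP BY and no aggregate functions, so SQLite rejects it (HAVING clause on a non-aggregate query); the condition here is per row

Fix: Use WHERE for row-level filtering

Corrected query:
SELECT id, kind, amount FROM transactions WHERE amount > 1917.97

Result:
id | kind       | amount 
---+------------+--------
2  | transfer   | 4868.88
3  | refund     | 2675.3 
5  | withdrawal | 2814.99
6  | deposit    | 4874.82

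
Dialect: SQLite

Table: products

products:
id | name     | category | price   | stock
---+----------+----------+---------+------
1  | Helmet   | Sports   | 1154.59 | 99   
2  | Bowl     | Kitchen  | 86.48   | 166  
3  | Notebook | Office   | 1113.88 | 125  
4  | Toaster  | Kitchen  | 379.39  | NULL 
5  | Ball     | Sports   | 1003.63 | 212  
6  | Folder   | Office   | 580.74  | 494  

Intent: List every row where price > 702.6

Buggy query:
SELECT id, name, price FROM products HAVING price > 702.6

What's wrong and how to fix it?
Bug: HAVING filters the output of aggregation, but this query has no GROUP BY and no aggregate functions, so SQLite rejects it (HAVING clause on a non-aggregate query); the condition here is per row

Fix: Use WHERE for row-level filtering

Corrected query:
SELECT id, name, price FROM products WHERE price > 702.6

Result:
id | name     | price  
---+----------+--------
1  | Helmet   | 1154.59
3  | Notebook | 1113.88
5  | Ball     | 1003.63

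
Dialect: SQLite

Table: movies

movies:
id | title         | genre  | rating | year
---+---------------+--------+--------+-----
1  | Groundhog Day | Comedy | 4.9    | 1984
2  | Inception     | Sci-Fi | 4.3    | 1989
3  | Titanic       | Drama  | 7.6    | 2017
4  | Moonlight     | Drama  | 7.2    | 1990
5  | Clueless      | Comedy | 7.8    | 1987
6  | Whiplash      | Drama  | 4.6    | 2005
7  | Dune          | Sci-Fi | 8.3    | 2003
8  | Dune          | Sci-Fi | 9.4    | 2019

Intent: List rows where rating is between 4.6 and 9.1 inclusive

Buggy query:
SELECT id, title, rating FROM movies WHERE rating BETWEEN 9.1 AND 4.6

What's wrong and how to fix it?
Bug: The bounds are reversed; BETWEEN a AND b requires a <= b to match anything

Fix: Swap the bounds so the smaller value comes first

Corrected query:
SELECT id, title, rating FROM movies WHERE rating BETWEEN 4.6 AND 9.1

Result:
id | title         | rating
---+---------------+-------
1  | Groundhog Day | 4.9   
3  | Titanic       | 7.6   
4  | Moonlight     | 7.2   
5  | Clueless      | 7.8   
6  | Whiplash      | 4.6   
7  | Dune          | 8.3   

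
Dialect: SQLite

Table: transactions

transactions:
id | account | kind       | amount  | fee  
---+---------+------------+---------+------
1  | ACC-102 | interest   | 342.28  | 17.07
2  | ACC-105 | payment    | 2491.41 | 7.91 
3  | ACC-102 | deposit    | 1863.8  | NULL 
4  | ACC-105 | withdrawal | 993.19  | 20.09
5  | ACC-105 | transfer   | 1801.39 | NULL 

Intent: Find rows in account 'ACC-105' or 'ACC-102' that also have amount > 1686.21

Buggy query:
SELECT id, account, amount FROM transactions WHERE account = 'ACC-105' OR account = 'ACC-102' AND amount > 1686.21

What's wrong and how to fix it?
Bug: Without parentheses, AND is evaluated before OR, so the amount filter only applies to the 'ACC-102' branch

Fix: Group the OR with parentheses (or use IN), then AND the threshold

Corrected query:
SELECT id, account, amount FROM transactions WHERE (account = 'ACC-105' OR account = 'ACC-102') AND amount > 1686.21

Result:
id | account | amount 
---+---------+--------
2  | ACC-105 | 2491.41
3  | ACC-102 | 1863.8 
5  | ACC-105 | 1801.39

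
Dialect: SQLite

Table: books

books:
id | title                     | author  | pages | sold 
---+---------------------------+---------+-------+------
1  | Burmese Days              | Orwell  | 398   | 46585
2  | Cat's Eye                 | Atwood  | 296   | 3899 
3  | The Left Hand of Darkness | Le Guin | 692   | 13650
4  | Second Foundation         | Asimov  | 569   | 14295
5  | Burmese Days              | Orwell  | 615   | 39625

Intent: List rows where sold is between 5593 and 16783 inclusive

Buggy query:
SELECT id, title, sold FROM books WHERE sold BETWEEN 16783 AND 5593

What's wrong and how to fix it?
Bug: BETWEEN expects the lower bound first; with 16783 AND 5593 the range is empty

Fix: Write BETWEEN 5593 AND 16783

Corrected query:
SELECT id, title, sold FROM books WHERE sold BETWEEN 5593 AND 16783

Result:
id | title                     | sold 
---+---------------------------+------
3  | The Left Hand of Darkness | 13650
4  | Second Foundation         | 14295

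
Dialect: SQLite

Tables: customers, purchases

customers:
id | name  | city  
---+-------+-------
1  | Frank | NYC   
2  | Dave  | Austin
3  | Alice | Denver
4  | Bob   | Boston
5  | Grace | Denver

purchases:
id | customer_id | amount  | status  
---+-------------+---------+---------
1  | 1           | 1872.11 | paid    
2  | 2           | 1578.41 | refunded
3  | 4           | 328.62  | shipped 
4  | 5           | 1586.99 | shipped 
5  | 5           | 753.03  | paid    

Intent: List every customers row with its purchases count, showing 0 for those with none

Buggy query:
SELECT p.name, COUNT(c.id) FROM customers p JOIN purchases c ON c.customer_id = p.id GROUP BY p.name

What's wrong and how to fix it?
Bug: An inner join excludes parents with zero children

Fix: Switch to LEFT JOIN to retain unmatched parent rows

Corrected query:
SELECT p.name, COUNT(c.id) FROM customers p LEFT JOIN purchases c ON c.customer_id = p.id GROUP BY p.name

Result:
name  | COUNT(c.id)
------+------------
Alice | 0          
Bob   | 1          
Dave  | 1          
Frank | 1          
Grace | 2          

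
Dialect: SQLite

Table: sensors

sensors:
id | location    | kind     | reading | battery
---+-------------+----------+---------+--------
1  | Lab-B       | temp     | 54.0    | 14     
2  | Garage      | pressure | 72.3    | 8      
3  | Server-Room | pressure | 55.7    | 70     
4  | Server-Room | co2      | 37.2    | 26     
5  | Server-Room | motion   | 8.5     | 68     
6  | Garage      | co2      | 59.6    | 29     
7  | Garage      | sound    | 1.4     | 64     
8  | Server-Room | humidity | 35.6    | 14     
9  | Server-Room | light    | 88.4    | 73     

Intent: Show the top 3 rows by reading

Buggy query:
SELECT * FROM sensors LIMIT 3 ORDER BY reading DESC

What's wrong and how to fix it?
Bug: LIMIT must come after ORDER BY

Fix: Sort with ORDER BY, then apply LIMIT

Corrected query:
SELECT * FROM sensors ORDER BY reading DESC LIMIT 3

Result:
id | location    | kind     | reading | battery
---+-------------+----------+---------+--------
9  | Server-Room | light    | 88.4    | 73     
2  | Garage      | pressure | 72.3    | 8      
6  | Garage      | co2      | 59.6    | 29     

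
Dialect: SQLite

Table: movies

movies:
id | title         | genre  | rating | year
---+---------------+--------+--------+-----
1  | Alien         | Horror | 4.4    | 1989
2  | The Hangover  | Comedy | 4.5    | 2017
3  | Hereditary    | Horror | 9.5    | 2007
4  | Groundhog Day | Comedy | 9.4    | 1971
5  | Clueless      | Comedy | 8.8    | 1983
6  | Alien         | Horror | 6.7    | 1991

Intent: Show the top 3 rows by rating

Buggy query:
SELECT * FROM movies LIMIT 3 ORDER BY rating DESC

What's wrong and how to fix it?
Bug: ORDER BY cannot follow LIMIT; LIMIT is the final clause

Fix: Swap the clauses: ORDER BY first, then LIMIT

Corrected query:
SELECT * FROM movies ORDER BY rating DESC LIMIT 3

Result:
id | title         | genre  | rating | year
---+---------------+--------+--------+-----
3  | Hereditary    | Horror | 9.5    | 2007
4  | Groundhog Day | Comedy | 9.4    | 1971
5  | Clueless      | Comedy | 8.8    | 1983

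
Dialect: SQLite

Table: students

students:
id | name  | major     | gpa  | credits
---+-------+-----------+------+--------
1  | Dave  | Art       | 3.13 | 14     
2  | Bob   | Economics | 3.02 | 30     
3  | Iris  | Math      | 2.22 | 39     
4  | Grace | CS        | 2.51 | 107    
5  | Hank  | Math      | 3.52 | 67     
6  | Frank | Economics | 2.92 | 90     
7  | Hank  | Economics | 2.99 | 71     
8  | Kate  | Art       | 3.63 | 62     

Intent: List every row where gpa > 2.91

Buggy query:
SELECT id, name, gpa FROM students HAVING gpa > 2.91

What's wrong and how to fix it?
Bug: HAVING filters the output of aggregation, but this query has no GROUP BY and no aggregate functions, so SQLite rejects it (HAVING clause on a non-aggregate query); the condition here is per row

Fix: Use WHERE for row-level filtering

Corrected query:
SELECT id, name, gpa FROM students WHERE gpa > 2.91

Result:
id | name  | gpa 
---+-------+-----
1  | Dave  | 3.13
2  | Bob   | 3.02
5  | Hank  | 3.52
6  | Frank | 2.92
7  | Hank  | 2.99
8  | Kate  | 3.63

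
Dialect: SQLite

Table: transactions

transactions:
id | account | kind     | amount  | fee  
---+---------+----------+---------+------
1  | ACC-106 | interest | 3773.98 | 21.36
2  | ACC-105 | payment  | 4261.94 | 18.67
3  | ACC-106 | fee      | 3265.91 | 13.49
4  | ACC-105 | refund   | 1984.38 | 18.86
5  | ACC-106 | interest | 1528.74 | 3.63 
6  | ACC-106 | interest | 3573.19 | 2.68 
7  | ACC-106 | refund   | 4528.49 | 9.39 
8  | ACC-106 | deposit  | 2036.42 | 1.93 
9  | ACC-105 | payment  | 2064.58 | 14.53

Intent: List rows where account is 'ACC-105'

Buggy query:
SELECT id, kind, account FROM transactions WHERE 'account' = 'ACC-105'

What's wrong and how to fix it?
Bug: 'account' in single quotes is a string literal, not the column; the comparison is literal-vs-literal and never true

Fix: Remove the quotes around the column name (or use double quotes for an identifier)

Corrected query:
SELECT id, kind, account FROM transactions WHERE account = 'ACC-105'

Result:
id | kind    | account
---+---------+--------
2  | payment | ACC-105
4  | refund  | ACC-105
9  | payment | ACC-105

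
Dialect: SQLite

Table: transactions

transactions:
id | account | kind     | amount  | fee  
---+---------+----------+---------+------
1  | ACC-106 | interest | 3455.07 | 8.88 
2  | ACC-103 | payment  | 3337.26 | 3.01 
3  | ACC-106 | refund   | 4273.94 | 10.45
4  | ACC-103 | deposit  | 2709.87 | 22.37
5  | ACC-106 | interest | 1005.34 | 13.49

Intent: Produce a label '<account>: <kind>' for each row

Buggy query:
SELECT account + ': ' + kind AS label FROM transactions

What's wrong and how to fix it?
Bug: '+' is numeric addition; on text columns SQLite converts them to 0 instead of concatenating

Fix: Replace + with || to concatenate text

Corrected query:
SELECT account || ': ' || kind AS label FROM transactions

Result:
label            
-----------------
ACC-106: interest
ACC-103: payment 
ACC-106: refund  
ACC-103: deposit 
ACC-106: interest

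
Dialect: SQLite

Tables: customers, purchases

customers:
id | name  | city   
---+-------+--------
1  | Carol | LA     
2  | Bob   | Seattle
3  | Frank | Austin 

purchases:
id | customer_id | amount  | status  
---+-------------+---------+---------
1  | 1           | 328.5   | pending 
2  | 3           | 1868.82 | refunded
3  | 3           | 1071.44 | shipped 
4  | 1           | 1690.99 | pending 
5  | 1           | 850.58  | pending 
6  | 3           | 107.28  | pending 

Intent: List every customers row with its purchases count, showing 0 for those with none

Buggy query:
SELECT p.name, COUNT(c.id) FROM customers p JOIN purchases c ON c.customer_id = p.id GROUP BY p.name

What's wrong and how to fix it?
Bug: An inner join excludes parents with zero children

Fix: Use LEFT JOIN so parents without children still appear (COUNT(c.id) gives 0)

Corrected query:
SELECT p.name, COUNT(c.id) FROM customers p LEFT JOIN purchases c ON c.customer_id = p.id GROUP BY p.name

Result:
name  | COUNT(c.id)
------+------------
Bob   | 0          
Carol | 3          
Frank | 3          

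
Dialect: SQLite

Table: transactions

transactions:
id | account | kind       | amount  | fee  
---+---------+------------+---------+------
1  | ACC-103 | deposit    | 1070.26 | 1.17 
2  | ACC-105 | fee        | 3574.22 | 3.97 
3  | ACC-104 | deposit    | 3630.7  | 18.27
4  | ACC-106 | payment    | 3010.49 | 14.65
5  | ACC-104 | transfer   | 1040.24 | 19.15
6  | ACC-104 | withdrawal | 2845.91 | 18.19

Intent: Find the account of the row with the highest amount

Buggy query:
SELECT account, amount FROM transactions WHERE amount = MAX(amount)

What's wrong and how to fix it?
Bug: WHERE is evaluated per row; an aggregate over the whole table isn't defined there

Fix: Use a subquery: WHERE amount = (SELECT MAX(amount) FROM transactions)

Corrected query:
SELECT account, amount FROM transactions WHERE amount = (SELECT MAX(amount) FROM transactions)

Result:
account | amount
--------+-------
ACC-104 | 3630.7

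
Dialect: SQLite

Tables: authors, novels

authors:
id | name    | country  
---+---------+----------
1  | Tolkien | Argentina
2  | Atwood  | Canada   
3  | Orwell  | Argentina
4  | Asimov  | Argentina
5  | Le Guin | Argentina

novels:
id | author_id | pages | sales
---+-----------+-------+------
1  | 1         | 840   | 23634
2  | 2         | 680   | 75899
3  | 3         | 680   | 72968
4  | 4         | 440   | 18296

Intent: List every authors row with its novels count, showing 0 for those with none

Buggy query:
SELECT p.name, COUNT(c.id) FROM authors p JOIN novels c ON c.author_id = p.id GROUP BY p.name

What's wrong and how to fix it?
Bug: INNER JOIN drops authors rows that have no matching novels rows

Fix: Switch to LEFT JOIN to retain unmatched parent rows

Corrected query:
SELECT p.name, COUNT(c.id) FROM authors p LEFT JOIN novels c ON c.author_id = p.id GROUP BY p.name

Result:
name    | COUNT(c.id)
--------+------------
Asimov  | 1          
Atwood  | 1          
Le Guin | 0          
Orwell  | 1          
Tolkien | 1          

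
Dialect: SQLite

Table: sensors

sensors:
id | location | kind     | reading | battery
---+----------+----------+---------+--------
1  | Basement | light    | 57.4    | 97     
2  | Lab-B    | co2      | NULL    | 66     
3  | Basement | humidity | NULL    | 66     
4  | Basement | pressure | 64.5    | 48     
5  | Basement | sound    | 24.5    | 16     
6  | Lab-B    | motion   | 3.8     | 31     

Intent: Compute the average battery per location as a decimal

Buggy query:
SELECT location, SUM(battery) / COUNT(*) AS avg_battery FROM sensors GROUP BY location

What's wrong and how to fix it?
Bug: Both operands are integers, so '/' performs integer division and truncates

Fix: Multiply by 1.0 (or CAST to REAL) to force floating-point division

Corrected query:
SELECT location, SUM(battery) * 1.0 / COUNT(*) AS avg_battery FROM sensors GROUP BY location

Result:
location | avg_battery
---------+------------
Basement | 56.75      
Lab-B    | 48.5       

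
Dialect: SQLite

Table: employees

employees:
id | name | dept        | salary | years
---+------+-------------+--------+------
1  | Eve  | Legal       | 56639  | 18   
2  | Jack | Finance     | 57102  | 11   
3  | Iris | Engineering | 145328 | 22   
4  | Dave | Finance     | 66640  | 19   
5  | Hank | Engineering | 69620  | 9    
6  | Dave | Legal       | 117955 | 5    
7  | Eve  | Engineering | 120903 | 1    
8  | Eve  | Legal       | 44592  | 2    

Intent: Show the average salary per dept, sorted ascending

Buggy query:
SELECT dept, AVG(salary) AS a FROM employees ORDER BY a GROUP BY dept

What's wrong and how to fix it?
Bug: GROUP BY must precede ORDER BY

Fix: Reorder: SELECT … FROM … GROUP BY … ORDER BY …

Corrected query:
SELECT dept, AVG(salary) AS a FROM employees GROUP BY dept ORDER BY a

Result:
dept        | a            
------------+--------------
Finance     | 61871        
Legal       | 73062        
Engineering | 111950.333333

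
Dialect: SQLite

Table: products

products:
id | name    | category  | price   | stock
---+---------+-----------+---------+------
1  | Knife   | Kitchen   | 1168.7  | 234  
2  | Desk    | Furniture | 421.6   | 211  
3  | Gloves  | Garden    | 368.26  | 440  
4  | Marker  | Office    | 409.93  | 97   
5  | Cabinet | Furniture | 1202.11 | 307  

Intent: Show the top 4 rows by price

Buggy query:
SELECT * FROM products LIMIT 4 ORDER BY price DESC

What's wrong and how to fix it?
Bug: ORDER BY cannot follow LIMIT; LIMIT is the final clause

Fix: Swap the clauses: ORDER BY first, then LIMIT

Corrected query:
SELECT * FROM products ORDER BY price DESC LIMIT 4

Result:
id | name    | category  | price   | stock
---+---------+-----------+---------+------
5  | Cabinet | Furniture | 1202.11 | 307  
1  | Knife   | Kitchen   | 1168.7  | 234  
2  | Desk    | Furniture | 421.6   | 211  
4  | Marker  | Office    | 409.93  | 97   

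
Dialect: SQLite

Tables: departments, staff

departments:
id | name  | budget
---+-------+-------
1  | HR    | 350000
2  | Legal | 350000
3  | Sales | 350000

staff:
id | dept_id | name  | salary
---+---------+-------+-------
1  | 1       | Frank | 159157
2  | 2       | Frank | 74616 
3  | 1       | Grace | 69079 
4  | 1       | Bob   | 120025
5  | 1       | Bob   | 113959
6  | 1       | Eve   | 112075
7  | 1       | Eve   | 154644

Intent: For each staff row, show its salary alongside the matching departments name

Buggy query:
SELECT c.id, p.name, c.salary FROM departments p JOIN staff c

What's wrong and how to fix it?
Bug: JOIN with no ON clause produces a cartesian product; every staff row pairs with every departments row

Fix: Specify the join condition linking the foreign key to the parent id

Corrected query:
SELECT c.id, p.name, c.salary FROM departments p JOIN staff c ON c.dept_id = p.id

Result:
id | name  | salary
---+-------+-------
1  | HR    | 159157
2  | Legal | 74616 
3  | HR    | 69079 
4  | HR    | 120025
5  | HR    | 113959
6  | HR    | 112075
7  | HR    | 154644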